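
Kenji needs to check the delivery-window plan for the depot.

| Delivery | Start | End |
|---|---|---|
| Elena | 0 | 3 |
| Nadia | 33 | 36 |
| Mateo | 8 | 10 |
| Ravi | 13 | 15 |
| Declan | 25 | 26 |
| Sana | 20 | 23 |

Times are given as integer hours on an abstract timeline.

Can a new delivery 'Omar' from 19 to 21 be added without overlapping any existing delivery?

Elena: ends 3 at or before Omar starts 19 → clear.
Mateo: ends 10 at or before Omar starts 19 → clear.
Ravi: ends 15 at or before Omar starts 19 → clear.
Sana: starts 20 before Omar ends 21, and ends 23 after Omar starts 19 → overlap.
Declan: starts 25 at or after Omar ends 21 → clear.
Nadia: starts 33 at or after Omar ends 21 → clear.
Omar overlaps Sana.

No — it overlaps Sana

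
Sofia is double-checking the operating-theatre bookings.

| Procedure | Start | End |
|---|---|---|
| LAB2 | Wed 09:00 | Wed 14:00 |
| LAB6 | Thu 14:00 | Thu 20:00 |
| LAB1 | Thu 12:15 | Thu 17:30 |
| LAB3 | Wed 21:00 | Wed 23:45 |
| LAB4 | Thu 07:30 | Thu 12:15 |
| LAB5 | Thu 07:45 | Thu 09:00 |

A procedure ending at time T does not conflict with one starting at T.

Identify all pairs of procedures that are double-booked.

LAB1 & LAB6, LAB4 & LAB5

Check each pair: they overlap iff neither finishes before the other starts.
Sorted by start: LAB2, LAB3, LAB4, LAB5, LAB1, LAB6.
LAB3 starts after LAB2 ends; LAB2 is clear from here.
LAB4 starts after LAB3 ends; LAB3 is clear from here.
LAB5 starts before LAB4 ends → LAB4 and LAB5 overlap.
LAB1 starts exactly when LAB4 ends (back-to-back, no overlap); LAB4 is clear from here.
LAB1 starts after LAB5 ends; LAB5 is clear from here.
LAB6 starts before LAB1 ends → LAB1 and LAB6 overlap.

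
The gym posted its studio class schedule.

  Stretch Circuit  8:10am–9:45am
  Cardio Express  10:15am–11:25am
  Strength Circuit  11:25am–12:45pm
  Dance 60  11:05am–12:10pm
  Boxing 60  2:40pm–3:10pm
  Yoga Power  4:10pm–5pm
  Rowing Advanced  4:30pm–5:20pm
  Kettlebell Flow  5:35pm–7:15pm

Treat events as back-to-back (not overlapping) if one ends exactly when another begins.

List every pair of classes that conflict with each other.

Two intervals overlap when each starts before the other ends.
Sorted by start: Stretch Circuit, Cardio Express, Dance 60, Strength Circuit, Boxing 60, Yoga Power, Rowing Advanced, Kettlebell Flow.
Cardio Express starts after Stretch Circuit ends; Stretch Circuit is clear from here.
Dance 60 starts before Cardio Express ends → Cardio Express and Dance 60 overlap.
Strength Circuit starts exactly when Cardio Express ends (back-to-back, no overlap); Cardio Express is clear from here.
Strength Circuit starts before Dance 60 ends → Dance 60 and Strength Circuit overlap.
Boxing 60 starts after Dance 60 ends; Dance 60 is clear from here.
Boxing 60 starts after Strength Circuit ends; Strength Circuit is clear from here.
Yoga Power starts after Boxing 60 ends; Boxing 60 is clear from here.
Rowing Advanced starts before Yoga Power ends → Yoga Power and Rowing Advanced overlap.
Kettlebell Flow starts after Yoga Power ends.
Kettlebell Flow starts after Rowing Advanced ends.

Cardio Express & Dance 60, Dance 60 & Strength Circuit, Rowing Advanced & Yoga Power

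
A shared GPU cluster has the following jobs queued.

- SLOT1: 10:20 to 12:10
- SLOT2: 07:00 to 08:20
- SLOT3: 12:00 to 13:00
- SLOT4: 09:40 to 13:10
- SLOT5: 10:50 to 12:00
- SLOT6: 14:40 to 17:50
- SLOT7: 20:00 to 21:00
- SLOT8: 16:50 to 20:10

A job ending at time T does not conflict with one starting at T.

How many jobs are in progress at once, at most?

Walk through starts and ends in time order (an end at T is processed before a start at T):
07:00 start SLOT2 → 1
08:20 end SLOT2 → 0
09:40 start SLOT4 → 1
10:20 start SLOT1 → 2
10:50 start SLOT5 → 3
12:00 end SLOT5 → 2
12:00 start SLOT3 → 3
12:10 end SLOT1 → 2
13:00 end SLOT3 → 1
13:10 end SLOT4 → 0
14:40 start SLOT6 → 1
16:50 start SLOT8 → 2
17:50 end SLOT6 → 1
20:00 start SLOT7 → 2
20:10 end SLOT8 → 1
21:00 end SLOT7 → 0
Peak is 3, at 10:50 (SLOT1, SLOT4, SLOT5).

3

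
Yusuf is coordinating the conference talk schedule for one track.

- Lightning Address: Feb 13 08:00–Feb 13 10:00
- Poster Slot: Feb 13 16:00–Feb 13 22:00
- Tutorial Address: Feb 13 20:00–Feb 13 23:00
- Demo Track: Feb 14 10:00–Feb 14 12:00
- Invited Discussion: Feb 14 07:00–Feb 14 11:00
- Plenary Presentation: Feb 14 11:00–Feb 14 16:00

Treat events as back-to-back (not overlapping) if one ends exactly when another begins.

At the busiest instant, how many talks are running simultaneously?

2

Sort all start/end points and keep a running count:
Feb 13 08:00 start Lightning Address → 1
Feb 13 10:00 end Lightning Address → 0
Feb 13 16:00 start Poster Slot → 1
Feb 13 20:00 start Tutorial Address → 2
Feb 13 22:00 end Poster Slot → 1
Feb 13 23:00 end Tutorial Address → 0
Feb 14 07:00 start Invited Discussion → 1
Feb 14 10:00 start Demo Track → 2
Feb 14 11:00 end Invited Discussion → 1
Feb 14 11:00 start Plenary Presentation → 2
Feb 14 12:00 end Demo Track → 1
Feb 14 16:00 end Plenary Presentation → 0
Peak is 2, at Feb 13 20:00 (Poster Slot, Tutorial Address).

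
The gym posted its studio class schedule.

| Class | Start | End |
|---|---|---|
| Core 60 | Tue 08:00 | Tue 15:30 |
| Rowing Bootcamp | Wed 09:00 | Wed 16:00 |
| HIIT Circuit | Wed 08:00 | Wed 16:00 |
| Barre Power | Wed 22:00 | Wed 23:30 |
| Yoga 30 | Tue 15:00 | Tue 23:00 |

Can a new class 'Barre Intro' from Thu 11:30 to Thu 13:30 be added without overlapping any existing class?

Yes — the slot is free

Core 60: ends Tue 15:30 at or before Barre Intro starts Thu 11:30 → clear.
Yoga 30: ends Tue 23:00 at or before Barre Intro starts Thu 11:30 → clear.
HIIT Circuit: ends Wed 16:00 at or before Barre Intro starts Thu 11:30 → clear.
Rowing Bootcamp: ends Wed 16:00 at or before Barre Intro starts Thu 11:30 → clear.
Barre Power: ends Wed 23:30 at or before Barre Intro starts Thu 11:30 → clear.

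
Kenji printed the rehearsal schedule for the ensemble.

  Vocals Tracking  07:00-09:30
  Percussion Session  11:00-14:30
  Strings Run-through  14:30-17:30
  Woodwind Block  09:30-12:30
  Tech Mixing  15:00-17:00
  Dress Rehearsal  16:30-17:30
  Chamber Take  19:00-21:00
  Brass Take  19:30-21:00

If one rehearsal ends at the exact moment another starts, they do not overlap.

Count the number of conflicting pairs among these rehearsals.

5

Check each pair: they overlap iff neither finishes before the other starts.
Sorted by start: Vocals Tracking, Woodwind Block, Percussion Session, Strings Run-through, Tech Mixing, Dress Rehearsal, Chamber Take, Brass Take.
Woodwind Block starts exactly when Vocals Tracking ends (back-to-back, no overlap); Vocals Tracking is clear from here.
Percussion Session starts before Woodwind Block ends → Woodwind Block and Percussion Session overlap.
Strings Run-through starts after Woodwind Block ends; Woodwind Block is clear from here.
Strings Run-through starts exactly when Percussion Session ends (back-to-back, no overlap); Percussion Session is clear from here.
Tech Mixing starts before Strings Run-through ends → Strings Run-through and Tech Mixing overlap.
Dress Rehearsal starts before Strings Run-through ends → Strings Run-through and Dress Rehearsal overlap.
Chamber Take starts after Strings Run-through ends; Strings Run-through is clear from here.
Dress Rehearsal starts before Tech Mixing ends → Tech Mixing and Dress Rehearsal overlap.
Chamber Take starts after Tech Mixing ends; Tech Mixing is clear from here.
Chamber Take starts after Dress Rehearsal ends; Dress Rehearsal is clear from here.
Brass Take starts before Chamber Take ends → Chamber Take and Brass Take overlap.
Overlapping pairs: Brass Take & Chamber Take, Dress Rehearsal & Strings Run-through, Dress Rehearsal & Tech Mixing, Percussion Session & Woodwind Block, Strings Run-through & Tech Mixing — 5 in total.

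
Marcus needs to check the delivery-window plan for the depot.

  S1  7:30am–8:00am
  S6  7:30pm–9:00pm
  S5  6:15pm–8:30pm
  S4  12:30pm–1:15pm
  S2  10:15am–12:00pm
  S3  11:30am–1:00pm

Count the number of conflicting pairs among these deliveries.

Sorted by start: S1, S2, S3, S4, S5, S6.
S2 starts after S1 ends, so nothing later overlaps S1 either.
S3 starts before S2 ends → S2 and S3 overlap.
S4 starts after S2 ends, so nothing later overlaps S2 either.
S4 starts before S3 ends → S3 and S4 overlap.
S5 starts after S3 ends, so nothing later overlaps S3 either.
S5 starts after S4 ends, so nothing later overlaps S4 either.
S6 starts before S5 ends → S5 and S6 overlap.
Overlapping pairs: S2 & S3, S3 & S4, S5 & S6 — 3 in total.

3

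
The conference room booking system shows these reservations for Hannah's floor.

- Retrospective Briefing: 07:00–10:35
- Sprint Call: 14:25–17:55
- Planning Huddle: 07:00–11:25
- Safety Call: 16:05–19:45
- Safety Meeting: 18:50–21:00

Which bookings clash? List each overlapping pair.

Planning Huddle & Retrospective Briefing, Safety Call & Safety Meeting, Safety Call & Sprint Call

Sorted by start: Planning Huddle, Retrospective Briefing, Sprint Call, Safety Call, Safety Meeting.
Retrospective Briefing starts before Planning Huddle ends → Planning Huddle and Retrospective Briefing overlap.
Sprint Call starts after Planning Huddle ends, so Planning Huddle has no further overlaps.
Sprint Call starts after Retrospective Briefing ends, so Retrospective Briefing has no further overlaps.
Safety Call starts before Sprint Call ends → Sprint Call and Safety Call overlap.
Safety Meeting starts after Sprint Call ends.
Safety Meeting starts before Safety Call ends → Safety Call and Safety Meeting overlap.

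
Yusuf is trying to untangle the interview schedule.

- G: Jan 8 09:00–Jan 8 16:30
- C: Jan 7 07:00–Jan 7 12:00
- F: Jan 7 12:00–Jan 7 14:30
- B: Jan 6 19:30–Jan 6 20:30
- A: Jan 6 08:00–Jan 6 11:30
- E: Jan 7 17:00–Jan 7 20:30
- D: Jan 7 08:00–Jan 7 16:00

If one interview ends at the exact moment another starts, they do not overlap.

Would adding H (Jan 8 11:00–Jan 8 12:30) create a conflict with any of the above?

Yes — it overlaps G

A: ends Jan 6 11:30 at or before H starts Jan 8 11:00 → clear.
B: ends Jan 6 20:30 at or before H starts Jan 8 11:00 → clear.
C: ends Jan 7 12:00 at or before H starts Jan 8 11:00 → clear.
D: ends Jan 7 16:00 at or before H starts Jan 8 11:00 → clear.
F: ends Jan 7 14:30 at or before H starts Jan 8 11:00 → clear.
E: ends Jan 7 20:30 at or before H starts Jan 8 11:00 → clear.
G: starts Jan 8 09:00 before H ends Jan 8 12:30, and ends Jan 8 16:30 after H starts Jan 8 11:00 → overlap.
H overlaps G.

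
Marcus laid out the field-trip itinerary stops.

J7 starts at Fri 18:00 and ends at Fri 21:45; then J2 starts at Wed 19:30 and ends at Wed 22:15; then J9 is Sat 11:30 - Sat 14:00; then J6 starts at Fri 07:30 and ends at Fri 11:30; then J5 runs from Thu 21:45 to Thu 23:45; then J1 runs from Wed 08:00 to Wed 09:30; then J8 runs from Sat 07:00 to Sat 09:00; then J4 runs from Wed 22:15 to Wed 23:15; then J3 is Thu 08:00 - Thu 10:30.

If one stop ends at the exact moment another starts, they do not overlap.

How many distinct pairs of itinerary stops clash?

0

Two intervals overlap when each starts before the other ends.
Sorted by start: J1, J2, J4, J3, J5, J6, J7, J8, J9.
J2 starts after J1 ends, so J1 has no further overlaps.
J4 starts exactly when J2 ends (back-to-back, no overlap), so J2 has no further overlaps.
J3 starts after J4 ends, so J4 has no further overlaps.
J5 starts after J3 ends, so J3 has no further overlaps.
J6 starts after J5 ends, so J5 has no further overlaps.
J7 starts after J6 ends, so J6 has no further overlaps.
J8 starts after J7 ends, so J7 has no further overlaps.
J9 starts after J8 ends.
No pair overlaps.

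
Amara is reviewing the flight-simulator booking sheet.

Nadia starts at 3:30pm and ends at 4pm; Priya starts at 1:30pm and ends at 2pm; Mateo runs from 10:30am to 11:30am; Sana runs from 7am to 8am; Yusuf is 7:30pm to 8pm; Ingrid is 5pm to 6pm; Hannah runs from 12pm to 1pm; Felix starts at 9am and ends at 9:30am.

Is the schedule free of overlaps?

Check each pair: they overlap iff neither finishes before the other starts.
Sorted by start: Sana, Felix, Mateo, Hannah, Priya, Nadia, Ingrid, Yusuf.
Felix starts after Sana ends; Sana is clear from here.
Mateo starts after Felix ends; Felix is clear from here.
Hannah starts after Mateo ends; Mateo is clear from here.
Priya starts after Hannah ends; Hannah is clear from here.
Nadia starts after Priya ends; Priya is clear from here.
Ingrid starts after Nadia ends; Nadia is clear from here.
Yusuf starts after Ingrid ends.
Every pair is clear; the schedule has no overlaps.

Yes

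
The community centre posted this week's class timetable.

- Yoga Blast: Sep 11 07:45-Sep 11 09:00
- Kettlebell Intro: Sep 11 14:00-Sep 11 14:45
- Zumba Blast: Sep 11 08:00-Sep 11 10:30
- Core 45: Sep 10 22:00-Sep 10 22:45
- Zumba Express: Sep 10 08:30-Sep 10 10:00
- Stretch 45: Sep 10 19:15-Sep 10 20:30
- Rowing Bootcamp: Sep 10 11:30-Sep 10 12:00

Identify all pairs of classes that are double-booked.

Yoga Blast & Zumba Blast

Check each pair: they overlap iff neither finishes before the other starts.
Sorted by start: Zumba Express, Rowing Bootcamp, Stretch 45, Core 45, Yoga Blast, Zumba Blast, Kettlebell Intro.
Rowing Bootcamp starts after Zumba Express ends; Zumba Express is clear from here.
Stretch 45 starts after Rowing Bootcamp ends; Rowing Bootcamp is clear from here.
Core 45 starts after Stretch 45 ends; Stretch 45 is clear from here.
Yoga Blast starts after Core 45 ends; Core 45 is clear from here.
Zumba Blast starts before Yoga Blast ends → Yoga Blast and Zumba Blast overlap.
Kettlebell Intro starts after Yoga Blast ends.
Kettlebell Intro starts after Zumba Blast ends.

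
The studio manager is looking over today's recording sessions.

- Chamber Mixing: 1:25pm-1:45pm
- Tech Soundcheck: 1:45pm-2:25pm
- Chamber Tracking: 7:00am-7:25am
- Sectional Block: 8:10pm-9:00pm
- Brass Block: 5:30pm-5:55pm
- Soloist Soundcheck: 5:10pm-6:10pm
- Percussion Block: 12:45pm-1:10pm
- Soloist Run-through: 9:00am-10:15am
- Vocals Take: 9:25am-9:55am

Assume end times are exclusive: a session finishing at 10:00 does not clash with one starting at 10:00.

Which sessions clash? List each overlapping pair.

Check each pair: they overlap iff neither finishes before the other starts.
Sorted by start: Chamber Tracking, Soloist Run-through, Vocals Take, Percussion Block, Chamber Mixing, Tech Soundcheck, Soloist Soundcheck, Brass Block, Sectional Block.
Soloist Run-through starts after Chamber Tracking ends — done with Chamber Tracking.
Vocals Take starts before Soloist Run-through ends → Soloist Run-through and Vocals Take overlap.
Percussion Block starts after Soloist Run-through ends — done with Soloist Run-through.
Percussion Block starts after Vocals Take ends — done with Vocals Take.
Chamber Mixing starts after Percussion Block ends — done with Percussion Block.
Tech Soundcheck starts exactly when Chamber Mixing ends (back-to-back, no overlap) — done with Chamber Mixing.
Soloist Soundcheck starts after Tech Soundcheck ends — done with Tech Soundcheck.
Brass Block starts before Soloist Soundcheck ends → Soloist Soundcheck and Brass Block overlap.
Sectional Block starts after Soloist Soundcheck ends.
Sectional Block starts after Brass Block ends.

Brass Block & Soloist Soundcheck, Soloist Run-through & Vocals Take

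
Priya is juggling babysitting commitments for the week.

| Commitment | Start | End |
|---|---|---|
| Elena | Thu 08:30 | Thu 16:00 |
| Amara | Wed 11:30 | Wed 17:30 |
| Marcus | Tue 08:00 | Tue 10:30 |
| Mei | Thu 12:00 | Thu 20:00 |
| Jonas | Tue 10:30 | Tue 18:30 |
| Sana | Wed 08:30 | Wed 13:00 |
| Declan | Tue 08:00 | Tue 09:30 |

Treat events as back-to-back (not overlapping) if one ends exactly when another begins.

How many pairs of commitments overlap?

Sorted by start: Declan, Marcus, Jonas, Sana, Amara, Elena, Mei.
Marcus starts before Declan ends → Declan and Marcus overlap.
Jonas starts after Declan ends — done with Declan.
Jonas starts exactly when Marcus ends (back-to-back, no overlap) — done with Marcus.
Sana starts after Jonas ends — done with Jonas.
Amara starts before Sana ends → Sana and Amara overlap.
Elena starts after Sana ends — done with Sana.
Elena starts after Amara ends — done with Amara.
Mei starts before Elena ends → Elena and Mei overlap.
Overlapping pairs: Amara & Sana, Declan & Marcus, Elena & Mei — 3 in total.

3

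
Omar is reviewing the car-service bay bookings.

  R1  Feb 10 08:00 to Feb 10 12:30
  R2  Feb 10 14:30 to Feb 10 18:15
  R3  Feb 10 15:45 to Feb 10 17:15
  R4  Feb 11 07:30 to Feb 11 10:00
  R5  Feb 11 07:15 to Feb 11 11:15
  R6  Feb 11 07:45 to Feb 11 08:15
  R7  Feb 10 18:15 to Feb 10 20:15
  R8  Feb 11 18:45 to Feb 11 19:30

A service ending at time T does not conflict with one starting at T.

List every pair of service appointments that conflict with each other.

Two intervals overlap when each starts before the other ends.
Sorted by start: R1, R2, R3, R7, R5, R4, R6, R8.
R2 starts after R1 ends; R1 is clear from here.
R3 starts before R2 ends → R2 and R3 overlap.
R7 starts exactly when R2 ends (back-to-back, no overlap); R2 is clear from here.
R7 starts after R3 ends; R3 is clear from here.
R5 starts after R7 ends; R7 is clear from here.
R4 starts before R5 ends → R5 and R4 overlap.
R6 starts before R5 ends → R5 and R6 overlap.
R8 starts after R5 ends.
R6 starts before R4 ends → R4 and R6 overlap.
R8 starts after R4 ends.
R8 starts after R6 ends.

R2 & R3, R4 & R5, R4 & R6, R5 & R6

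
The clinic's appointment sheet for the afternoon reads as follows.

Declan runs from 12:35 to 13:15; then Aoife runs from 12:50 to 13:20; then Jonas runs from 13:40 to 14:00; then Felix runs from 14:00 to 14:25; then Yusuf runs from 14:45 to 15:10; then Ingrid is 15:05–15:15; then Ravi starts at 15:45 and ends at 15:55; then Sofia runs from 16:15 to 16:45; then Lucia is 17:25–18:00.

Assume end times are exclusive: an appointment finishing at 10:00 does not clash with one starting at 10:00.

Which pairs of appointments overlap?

Aoife & Declan, Ingrid & Yusuf

Sorted by start: Declan, Aoife, Jonas, Felix, Yusuf, Ingrid, Ravi, Sofia, Lucia.
Aoife starts before Declan ends → Declan and Aoife overlap.
Jonas starts after Declan ends — done with Declan.
Jonas starts after Aoife ends — done with Aoife.
Felix starts exactly when Jonas ends (back-to-back, no overlap) — done with Jonas.
Yusuf starts after Felix ends — done with Felix.
Ingrid starts before Yusuf ends → Yusuf and Ingrid overlap.
Ravi starts after Yusuf ends — done with Yusuf.
Ravi starts after Ingrid ends — done with Ingrid.
Sofia starts after Ravi ends — done with Ravi.
Lucia starts after Sofia ends.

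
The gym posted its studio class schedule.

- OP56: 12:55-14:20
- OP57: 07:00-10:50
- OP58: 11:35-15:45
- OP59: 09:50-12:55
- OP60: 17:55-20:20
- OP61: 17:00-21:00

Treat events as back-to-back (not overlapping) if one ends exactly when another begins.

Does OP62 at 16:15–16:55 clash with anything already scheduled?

No — it doesn't clash with anything

OP57: ends 10:50 at or before OP62 starts 16:15 → clear.
OP59: ends 12:55 at or before OP62 starts 16:15 → clear.
OP58: ends 15:45 at or before OP62 starts 16:15 → clear.
OP56: ends 14:20 at or before OP62 starts 16:15 → clear.
OP61: starts 17:00 at or after OP62 ends 16:55 → clear.
OP60: starts 17:55 at or after OP62 ends 16:55 → clear.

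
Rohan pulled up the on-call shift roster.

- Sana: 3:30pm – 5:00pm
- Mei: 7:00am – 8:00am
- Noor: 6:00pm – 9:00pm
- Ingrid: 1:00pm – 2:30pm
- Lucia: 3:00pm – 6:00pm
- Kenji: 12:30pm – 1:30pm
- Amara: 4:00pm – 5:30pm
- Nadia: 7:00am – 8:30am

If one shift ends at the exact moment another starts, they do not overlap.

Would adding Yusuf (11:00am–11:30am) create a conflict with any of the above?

No — it doesn't clash with anything

Nadia: ends 8:30am at or before Yusuf starts 11:00am → clear.
Mei: ends 8:00am at or before Yusuf starts 11:00am → clear.
Kenji: starts 12:30pm at or after Yusuf ends 11:30am → clear.
Ingrid: starts 1:00pm at or after Yusuf ends 11:30am → clear.
Lucia: starts 3:00pm at or after Yusuf ends 11:30am → clear.
Sana: starts 3:30pm at or after Yusuf ends 11:30am → clear.
Amara: starts 4:00pm at or after Yusuf ends 11:30am → clear.
Noor: starts 6:00pm at or after Yusuf ends 11:30am → clear.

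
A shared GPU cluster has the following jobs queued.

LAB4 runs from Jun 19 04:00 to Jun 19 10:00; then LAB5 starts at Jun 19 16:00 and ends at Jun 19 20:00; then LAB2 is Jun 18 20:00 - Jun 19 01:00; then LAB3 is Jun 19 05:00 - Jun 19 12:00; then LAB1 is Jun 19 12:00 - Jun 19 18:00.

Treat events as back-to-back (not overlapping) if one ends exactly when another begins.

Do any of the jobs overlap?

Sorted by start: LAB2, LAB4, LAB3, LAB1, LAB5.
LAB4 starts after LAB2 ends, so nothing later overlaps LAB2 either.
LAB3 starts before LAB4 ends → LAB4 and LAB3 overlap.
That's a conflict, so the schedule is not conflict-free.

Yes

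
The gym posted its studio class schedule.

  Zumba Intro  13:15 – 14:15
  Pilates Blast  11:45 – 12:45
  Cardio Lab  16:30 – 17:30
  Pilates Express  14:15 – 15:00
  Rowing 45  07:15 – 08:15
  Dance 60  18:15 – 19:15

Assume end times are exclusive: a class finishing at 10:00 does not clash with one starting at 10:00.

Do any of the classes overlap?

No

Sorted by start: Rowing 45, Pilates Blast, Zumba Intro, Pilates Express, Cardio Lab, Dance 60.
Pilates Blast starts after Rowing 45 ends — done with Rowing 45.
Zumba Intro starts after Pilates Blast ends — done with Pilates Blast.
Pilates Express starts exactly when Zumba Intro ends (back-to-back, no overlap) — done with Zumba Intro.
Cardio Lab starts after Pilates Express ends — done with Pilates Express.
Dance 60 starts after Cardio Lab ends.
Every pair is clear; the schedule has no overlaps.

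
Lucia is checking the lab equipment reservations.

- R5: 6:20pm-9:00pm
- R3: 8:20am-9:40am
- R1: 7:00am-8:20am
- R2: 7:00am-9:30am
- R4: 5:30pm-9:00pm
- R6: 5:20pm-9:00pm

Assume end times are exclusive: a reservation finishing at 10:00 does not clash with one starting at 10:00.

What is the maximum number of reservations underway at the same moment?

Walk through starts and ends in time order (an end at T is processed before a start at T):
7:00am start R1 → 1
7:00am start R2 → 2
8:20am end R1 → 1
8:20am start R3 → 2
9:30am end R2 → 1
9:40am end R3 → 0
5:20pm start R6 → 1
5:30pm start R4 → 2
6:20pm start R5 → 3
9:00pm end R4 → 2
9:00pm end R5 → 1
9:00pm end R6 → 0
Peak is 3, at 6:20pm (R4, R5, R6).

3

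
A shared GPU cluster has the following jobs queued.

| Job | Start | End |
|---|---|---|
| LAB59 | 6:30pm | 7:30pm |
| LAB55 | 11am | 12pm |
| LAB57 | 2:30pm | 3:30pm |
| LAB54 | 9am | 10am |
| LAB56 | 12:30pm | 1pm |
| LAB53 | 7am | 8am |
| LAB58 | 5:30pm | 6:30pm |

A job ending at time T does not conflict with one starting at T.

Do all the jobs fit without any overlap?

Yes

Two intervals overlap when each starts before the other ends.
Sorted by start: LAB53, LAB54, LAB55, LAB56, LAB57, LAB58, LAB59.
LAB54 starts after LAB53 ends; LAB53 is clear from here.
LAB55 starts after LAB54 ends; LAB54 is clear from here.
LAB56 starts after LAB55 ends; LAB55 is clear from here.
LAB57 starts after LAB56 ends; LAB56 is clear from here.
LAB58 starts after LAB57 ends; LAB57 is clear from here.
LAB59 starts exactly when LAB58 ends (back-to-back, no overlap).
Every pair is clear; the schedule has no overlaps.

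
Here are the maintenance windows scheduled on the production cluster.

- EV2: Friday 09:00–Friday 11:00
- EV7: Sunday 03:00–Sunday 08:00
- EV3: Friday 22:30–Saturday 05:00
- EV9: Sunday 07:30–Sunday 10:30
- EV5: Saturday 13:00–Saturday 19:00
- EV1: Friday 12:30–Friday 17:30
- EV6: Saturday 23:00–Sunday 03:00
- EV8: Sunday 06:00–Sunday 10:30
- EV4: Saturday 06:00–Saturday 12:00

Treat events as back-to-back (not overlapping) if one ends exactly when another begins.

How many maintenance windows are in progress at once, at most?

3

Sweep the timeline, counting +1 at each start and −1 at each end (ends before starts at a tie):
Friday 09:00 start EV2 → 1
Friday 11:00 end EV2 → 0
Friday 12:30 start EV1 → 1
Friday 17:30 end EV1 → 0
Friday 22:30 start EV3 → 1
Saturday 05:00 end EV3 → 0
Saturday 06:00 start EV4 → 1
Saturday 12:00 end EV4 → 0
Saturday 13:00 start EV5 → 1
Saturday 19:00 end EV5 → 0
Saturday 23:00 start EV6 → 1
Sunday 03:00 end EV6 → 0
Sunday 03:00 start EV7 → 1
Sunday 06:00 start EV8 → 2
Sunday 07:30 start EV9 → 3
Sunday 08:00 end EV7 → 2
Sunday 10:30 end EV8 → 1
Sunday 10:30 end EV9 → 0
Peak is 3, at Sunday 07:30 (EV7, EV8, EV9).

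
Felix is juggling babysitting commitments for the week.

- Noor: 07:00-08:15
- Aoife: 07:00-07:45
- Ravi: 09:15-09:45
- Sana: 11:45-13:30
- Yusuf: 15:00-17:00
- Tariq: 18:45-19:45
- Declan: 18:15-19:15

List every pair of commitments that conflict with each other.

Aoife & Noor, Declan & Tariq

Sorted by start: Noor, Aoife, Ravi, Sana, Yusuf, Declan, Tariq.
Aoife starts before Noor ends → Noor and Aoife overlap.
Ravi starts after Noor ends — done with Noor.
Ravi starts after Aoife ends — done with Aoife.
Sana starts after Ravi ends — done with Ravi.
Yusuf starts after Sana ends — done with Sana.
Declan starts after Yusuf ends — done with Yusuf.
Tariq starts before Declan ends → Declan and Tariq overlap.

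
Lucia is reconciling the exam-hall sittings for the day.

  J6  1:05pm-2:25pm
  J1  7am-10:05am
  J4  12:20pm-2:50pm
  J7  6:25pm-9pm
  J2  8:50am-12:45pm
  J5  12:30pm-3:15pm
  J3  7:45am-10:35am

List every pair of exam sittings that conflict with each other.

J1 & J2, J1 & J3, J2 & J3, J2 & J4, J2 & J5, J4 & J5, J4 & J6, J5 & J6

Sorted by start: J1, J3, J2, J4, J5, J6, J7.
J3 starts before J1 ends → J1 and J3 overlap.
J2 starts before J1 ends → J1 and J2 overlap.
J4 starts after J1 ends — done with J1.
J2 starts before J3 ends → J3 and J2 overlap.
J4 starts after J3 ends — done with J3.
J4 starts before J2 ends → J2 and J4 overlap.
J5 starts before J2 ends → J2 and J5 overlap.
J6 starts after J2 ends — done with J2.
J5 starts before J4 ends → J4 and J5 overlap.
J6 starts before J4 ends → J4 and J6 overlap.
J7 starts after J4 ends.
J6 starts before J5 ends → J5 and J6 overlap.
J7 starts after J5 ends.
J7 starts after J6 ends.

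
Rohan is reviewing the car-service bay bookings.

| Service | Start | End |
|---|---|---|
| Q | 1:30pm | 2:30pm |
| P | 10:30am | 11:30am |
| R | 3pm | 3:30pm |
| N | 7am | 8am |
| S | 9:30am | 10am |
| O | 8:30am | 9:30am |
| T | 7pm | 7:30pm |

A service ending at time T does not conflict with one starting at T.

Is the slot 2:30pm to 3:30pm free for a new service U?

N: ends 8am at or before U starts 2:30pm → clear.
O: ends 9:30am at or before U starts 2:30pm → clear.
S: ends 10am at or before U starts 2:30pm → clear.
P: ends 11:30am at or before U starts 2:30pm → clear.
Q: ends 2:30pm at or before U starts 2:30pm → clear.
R: starts 3pm before U ends 3:30pm, and ends 3:30pm after U starts 2:30pm → overlap.
T: starts 7pm at or after U ends 3:30pm → clear.
U overlaps R.

No — it overlaps R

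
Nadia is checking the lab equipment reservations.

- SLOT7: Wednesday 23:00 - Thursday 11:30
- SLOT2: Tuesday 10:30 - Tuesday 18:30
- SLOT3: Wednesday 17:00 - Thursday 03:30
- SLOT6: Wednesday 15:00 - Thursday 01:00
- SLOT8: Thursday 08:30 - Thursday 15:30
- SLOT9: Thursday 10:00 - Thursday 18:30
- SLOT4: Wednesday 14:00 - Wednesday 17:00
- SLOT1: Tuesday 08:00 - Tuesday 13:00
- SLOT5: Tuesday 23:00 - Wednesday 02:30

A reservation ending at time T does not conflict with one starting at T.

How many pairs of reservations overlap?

Sorted by start: SLOT1, SLOT2, SLOT5, SLOT4, SLOT6, SLOT3, SLOT7, SLOT8, SLOT9.
SLOT2 starts before SLOT1 ends → SLOT1 and SLOT2 overlap.
SLOT5 starts after SLOT1 ends, so SLOT1 has no further overlaps.
SLOT5 starts after SLOT2 ends, so SLOT2 has no further overlaps.
SLOT4 starts after SLOT5 ends, so SLOT5 has no further overlaps.
SLOT6 starts before SLOT4 ends → SLOT4 and SLOT6 overlap.
SLOT3 starts exactly when SLOT4 ends (back-to-back, no overlap), so SLOT4 has no further overlaps.
SLOT3 starts before SLOT6 ends → SLOT6 and SLOT3 overlap.
SLOT7 starts before SLOT6 ends → SLOT6 and SLOT7 overlap.
SLOT8 starts after SLOT6 ends, so SLOT6 has no further overlaps.
SLOT7 starts before SLOT3 ends → SLOT3 and SLOT7 overlap.
SLOT8 starts after SLOT3 ends, so SLOT3 has no further overlaps.
SLOT8 starts before SLOT7 ends → SLOT7 and SLOT8 overlap.
SLOT9 starts before SLOT7 ends → SLOT7 and SLOT9 overlap.
SLOT9 starts before SLOT8 ends → SLOT8 and SLOT9 overlap.
Overlapping pairs: SLOT1 & SLOT2, SLOT3 & SLOT6, SLOT3 & SLOT7, SLOT4 & SLOT6, SLOT6 & SLOT7, SLOT7 & SLOT8, SLOT7 & SLOT9, SLOT8 & SLOT9 — 8 in total.

8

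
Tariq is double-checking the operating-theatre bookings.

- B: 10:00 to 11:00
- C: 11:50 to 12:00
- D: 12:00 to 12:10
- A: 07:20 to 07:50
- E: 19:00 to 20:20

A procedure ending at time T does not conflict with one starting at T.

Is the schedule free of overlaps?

Check each pair: they overlap iff neither finishes before the other starts.
Sorted by start: A, B, C, D, E.
B starts after A ends, so nothing later overlaps A either.
C starts after B ends, so nothing later overlaps B either.
D starts exactly when C ends (back-to-back, no overlap), so nothing later overlaps C either.
E starts after D ends.
Every pair is clear; the schedule has no overlaps.

Yes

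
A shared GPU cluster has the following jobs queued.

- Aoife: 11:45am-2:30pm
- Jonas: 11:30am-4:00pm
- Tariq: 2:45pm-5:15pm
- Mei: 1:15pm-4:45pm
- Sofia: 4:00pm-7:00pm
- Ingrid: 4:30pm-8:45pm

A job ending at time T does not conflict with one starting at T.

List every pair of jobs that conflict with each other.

Aoife & Jonas, Aoife & Mei, Ingrid & Mei, Ingrid & Sofia, Ingrid & Tariq, Jonas & Mei, Jonas & Tariq, Mei & Sofia, Mei & Tariq, Sofia & Tariq

Sorted by start: Jonas, Aoife, Mei, Tariq, Sofia, Ingrid.
Aoife starts before Jonas ends → Jonas and Aoife overlap.
Mei starts before Jonas ends → Jonas and Mei overlap.
Tariq starts before Jonas ends → Jonas and Tariq overlap.
Sofia starts exactly when Jonas ends (back-to-back, no overlap), so nothing later overlaps Jonas either.
Mei starts before Aoife ends → Aoife and Mei overlap.
Tariq starts after Aoife ends, so nothing later overlaps Aoife either.
Tariq starts before Mei ends → Mei and Tariq overlap.
Sofia starts before Mei ends → Mei and Sofia overlap.
Ingrid starts before Mei ends → Mei and Ingrid overlap.
Sofia starts before Tariq ends → Tariq and Sofia overlap.
Ingrid starts before Tariq ends → Tariq and Ingrid overlap.
Ingrid starts before Sofia ends → Sofia and Ingrid overlap.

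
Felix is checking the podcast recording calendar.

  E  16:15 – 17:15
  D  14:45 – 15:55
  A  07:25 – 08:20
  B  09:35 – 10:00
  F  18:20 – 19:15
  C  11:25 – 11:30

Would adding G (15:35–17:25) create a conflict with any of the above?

Yes — it overlaps D, E

A: ends 08:20 at or before G starts 15:35 → clear.
B: ends 10:00 at or before G starts 15:35 → clear.
C: ends 11:30 at or before G starts 15:35 → clear.
D: starts 14:45 before G ends 17:25, and ends 15:55 after G starts 15:35 → overlap.
E: starts 16:15 before G ends 17:25, and ends 17:15 after G starts 15:35 → overlap.
F: starts 18:20 at or after G ends 17:25 → clear.
G overlaps D, E.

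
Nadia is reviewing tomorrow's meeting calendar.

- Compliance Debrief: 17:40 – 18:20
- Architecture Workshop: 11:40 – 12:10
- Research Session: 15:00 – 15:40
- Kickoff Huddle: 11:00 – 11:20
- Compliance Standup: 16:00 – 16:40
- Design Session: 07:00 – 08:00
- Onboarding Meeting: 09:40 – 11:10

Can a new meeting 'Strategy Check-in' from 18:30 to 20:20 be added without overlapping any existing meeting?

Yes — the slot is free

Design Session: ends 08:00 at or before Strategy Check-in starts 18:30 → clear.
Onboarding Meeting: ends 11:10 at or before Strategy Check-in starts 18:30 → clear.
Kickoff Huddle: ends 11:20 at or before Strategy Check-in starts 18:30 → clear.
Architecture Workshop: ends 12:10 at or before Strategy Check-in starts 18:30 → clear.
Research Session: ends 15:40 at or before Strategy Check-in starts 18:30 → clear.
Compliance Standup: ends 16:40 at or before Strategy Check-in starts 18:30 → clear.
Compliance Debrief: ends 18:20 at or before Strategy Check-in starts 18:30 → clear.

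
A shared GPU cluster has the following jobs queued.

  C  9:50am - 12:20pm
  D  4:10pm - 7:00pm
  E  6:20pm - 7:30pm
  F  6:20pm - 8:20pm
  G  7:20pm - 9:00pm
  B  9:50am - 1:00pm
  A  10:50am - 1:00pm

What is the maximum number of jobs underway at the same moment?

3

Sweep the timeline, counting +1 at each start and −1 at each end (ends before starts at a tie):
9:50am start B → 1
9:50am start C → 2
10:50am start A → 3
12:20pm end C → 2
1:00pm end A → 1
1:00pm end B → 0
4:10pm start D → 1
6:20pm start E → 2
6:20pm start F → 3
7:00pm end D → 2
7:20pm start G → 3
7:30pm end E → 2
8:20pm end F → 1
9:00pm end G → 0
Peak is 3, at 10:50am (A, B, C).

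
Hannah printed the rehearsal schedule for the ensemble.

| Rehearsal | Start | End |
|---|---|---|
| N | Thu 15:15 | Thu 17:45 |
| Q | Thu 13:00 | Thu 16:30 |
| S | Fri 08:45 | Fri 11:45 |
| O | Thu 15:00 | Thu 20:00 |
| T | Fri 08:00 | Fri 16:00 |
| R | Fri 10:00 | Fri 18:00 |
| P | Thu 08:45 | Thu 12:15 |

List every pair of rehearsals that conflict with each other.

Sorted by start: P, Q, O, N, T, S, R.
Q starts after P ends — done with P.
O starts before Q ends → Q and O overlap.
N starts before Q ends → Q and N overlap.
T starts after Q ends — done with Q.
N starts before O ends → O and N overlap.
T starts after O ends — done with O.
T starts after N ends — done with N.
S starts before T ends → T and S overlap.
R starts before T ends → T and R overlap.
R starts before S ends → S and R overlap.

N & O, N & Q, O & Q, R & S, R & T, S & T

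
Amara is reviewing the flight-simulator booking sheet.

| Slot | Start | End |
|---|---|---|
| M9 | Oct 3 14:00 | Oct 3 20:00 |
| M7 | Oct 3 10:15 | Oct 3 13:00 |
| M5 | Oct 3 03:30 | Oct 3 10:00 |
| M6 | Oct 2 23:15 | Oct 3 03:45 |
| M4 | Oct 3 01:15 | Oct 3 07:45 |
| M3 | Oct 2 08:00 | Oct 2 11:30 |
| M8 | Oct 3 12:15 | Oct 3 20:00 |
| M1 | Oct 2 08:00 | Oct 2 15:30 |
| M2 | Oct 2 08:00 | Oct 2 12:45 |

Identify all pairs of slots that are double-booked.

Sorted by start: M1, M2, M3, M6, M4, M5, M7, M8, M9.
M2 starts before M1 ends → M1 and M2 overlap.
M3 starts before M1 ends → M1 and M3 overlap.
M6 starts after M1 ends, so nothing later overlaps M1 either.
M3 starts before M2 ends → M2 and M3 overlap.
M6 starts after M2 ends, so nothing later overlaps M2 either.
M6 starts after M3 ends, so nothing later overlaps M3 either.
M4 starts before M6 ends → M6 and M4 overlap.
M5 starts before M6 ends → M6 and M5 overlap.
M7 starts after M6 ends, so nothing later overlaps M6 either.
M5 starts before M4 ends → M4 and M5 overlap.
M7 starts after M4 ends, so nothing later overlaps M4 either.
M7 starts after M5 ends, so nothing later overlaps M5 either.
M8 starts before M7 ends → M7 and M8 overlap.
M9 starts after M7 ends.
M9 starts before M8 ends → M8 and M9 overlap.

M1 & M2, M1 & M3, M2 & M3, M4 & M5, M4 & M6, M5 & M6, M7 & M8, M8 & M9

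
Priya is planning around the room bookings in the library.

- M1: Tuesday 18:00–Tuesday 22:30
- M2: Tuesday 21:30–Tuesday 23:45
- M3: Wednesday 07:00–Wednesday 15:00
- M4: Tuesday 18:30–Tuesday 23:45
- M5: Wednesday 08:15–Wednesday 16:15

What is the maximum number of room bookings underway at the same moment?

3

Sweep the timeline, counting +1 at each start and −1 at each end (ends before starts at a tie):
Tuesday 18:00 start M1 → 1
Tuesday 18:30 start M4 → 2
Tuesday 21:30 start M2 → 3
Tuesday 22:30 end M1 → 2
Tuesday 23:45 end M2 → 1
Tuesday 23:45 end M4 → 0
Wednesday 07:00 start M3 → 1
Wednesday 08:15 start M5 → 2
Wednesday 15:00 end M3 → 1
Wednesday 16:15 end M5 → 0
Peak is 3, at Tuesday 21:30 (M1, M2, M4).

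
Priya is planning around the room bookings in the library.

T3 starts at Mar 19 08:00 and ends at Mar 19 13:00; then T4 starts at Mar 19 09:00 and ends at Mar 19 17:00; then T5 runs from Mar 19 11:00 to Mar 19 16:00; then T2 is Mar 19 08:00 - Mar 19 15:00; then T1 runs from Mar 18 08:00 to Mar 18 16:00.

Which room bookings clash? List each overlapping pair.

Sorted by start: T1, T2, T3, T4, T5.
T2 starts after T1 ends, so nothing later overlaps T1 either.
T3 starts before T2 ends → T2 and T3 overlap.
T4 starts before T2 ends → T2 and T4 overlap.
T5 starts before T2 ends → T2 and T5 overlap.
T4 starts before T3 ends → T3 and T4 overlap.
T5 starts before T3 ends → T3 and T5 overlap.
T5 starts before T4 ends → T4 and T5 overlap.

T2 & T3, T2 & T4, T2 & T5, T3 & T4, T3 & T5, T4 & T5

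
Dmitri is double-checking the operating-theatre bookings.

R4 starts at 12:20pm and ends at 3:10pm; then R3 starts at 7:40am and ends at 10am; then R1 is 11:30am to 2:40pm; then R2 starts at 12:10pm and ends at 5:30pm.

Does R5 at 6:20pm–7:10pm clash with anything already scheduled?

No — it doesn't clash with anything

R3: ends 10am at or before R5 starts 6:20pm → clear.
R1: ends 2:40pm at or before R5 starts 6:20pm → clear.
R2: ends 5:30pm at or before R5 starts 6:20pm → clear.
R4: ends 3:10pm at or before R5 starts 6:20pm → clear.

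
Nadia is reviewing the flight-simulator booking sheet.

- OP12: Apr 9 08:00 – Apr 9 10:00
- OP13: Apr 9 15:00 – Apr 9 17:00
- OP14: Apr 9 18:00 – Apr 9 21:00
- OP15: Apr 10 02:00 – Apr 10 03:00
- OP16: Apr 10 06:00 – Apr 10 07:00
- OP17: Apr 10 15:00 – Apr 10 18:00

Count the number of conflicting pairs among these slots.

Sorted by start: OP12, OP13, OP14, OP15, OP16, OP17.
OP13 starts after OP12 ends, so nothing later overlaps OP12 either.
OP14 starts after OP13 ends, so nothing later overlaps OP13 either.
OP15 starts after OP14 ends, so nothing later overlaps OP14 either.
OP16 starts after OP15 ends, so nothing later overlaps OP15 either.
OP17 starts after OP16 ends.
No pair overlaps.

0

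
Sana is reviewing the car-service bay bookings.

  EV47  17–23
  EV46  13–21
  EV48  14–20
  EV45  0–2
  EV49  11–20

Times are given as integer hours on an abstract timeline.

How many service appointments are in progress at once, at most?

Walk through starts and ends in time order (an end at T is processed before a start at T):
0 start EV45 → 1
2 end EV45 → 0
11 start EV49 → 1
13 start EV46 → 2
14 start EV48 → 3
17 start EV47 → 4
20 end EV48 → 3
20 end EV49 → 2
21 end EV46 → 1
23 end EV47 → 0
Peak is 4, at 17 (EV46, EV47, EV48, EV49).

4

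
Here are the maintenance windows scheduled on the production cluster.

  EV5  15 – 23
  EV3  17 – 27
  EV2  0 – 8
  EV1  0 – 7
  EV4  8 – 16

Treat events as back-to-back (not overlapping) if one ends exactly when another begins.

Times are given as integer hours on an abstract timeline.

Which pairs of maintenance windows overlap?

EV1 & EV2, EV3 & EV5, EV4 & EV5

Sorted by start: EV1, EV2, EV4, EV5, EV3.
EV2 starts before EV1 ends → EV1 and EV2 overlap.
EV4 starts after EV1 ends — done with EV1.
EV4 starts exactly when EV2 ends (back-to-back, no overlap) — done with EV2.
EV5 starts before EV4 ends → EV4 and EV5 overlap.
EV3 starts after EV4 ends.
EV3 starts before EV5 ends → EV5 and EV3 overlap.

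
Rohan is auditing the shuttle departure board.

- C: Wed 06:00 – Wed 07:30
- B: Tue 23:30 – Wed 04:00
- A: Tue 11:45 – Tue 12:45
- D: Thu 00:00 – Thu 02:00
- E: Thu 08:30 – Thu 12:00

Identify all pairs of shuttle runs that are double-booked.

Sorted by start: A, B, C, D, E.
B starts after A ends, so nothing later overlaps A either.
C starts after B ends, so nothing later overlaps B either.
D starts after C ends, so nothing later overlaps C either.
E starts after D ends.

none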